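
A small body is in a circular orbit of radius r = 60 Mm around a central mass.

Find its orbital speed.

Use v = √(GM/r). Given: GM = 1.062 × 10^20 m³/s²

Convert to SI: r = 60 Mm = 6e+07 m.
For a circular orbit, gravity supplies the centripetal force, so v = √(GM / r).
v = √(1.062e+20 / 6e+07) m/s ≈ 1.33e+06 m/s = 1330 km/s.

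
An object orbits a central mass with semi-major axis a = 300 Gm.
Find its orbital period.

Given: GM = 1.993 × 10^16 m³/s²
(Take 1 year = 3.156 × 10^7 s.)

Convert to SI: a = 300 Gm = 3e+11 m.
Kepler's third law: T = 2π √(a³ / GM).
Substituting a = 3e+11 m and GM = 1.993e+16 m³/s²:
T = 2π √((3e+11)³ / 1.993e+16) s
T ≈ 7.313e+09 s = 231.7 years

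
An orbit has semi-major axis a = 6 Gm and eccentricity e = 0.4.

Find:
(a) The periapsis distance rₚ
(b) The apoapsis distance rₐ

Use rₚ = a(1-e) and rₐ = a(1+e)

Convert to SI: a = 6 Gm = 6e+09 m.
(a) rₚ = a(1 − e) = 6e+09 · (1 − 0.4) = 6e+09 · 0.6 ≈ 3.6e+09 m = 3.6 Gm.
(b) rₐ = a(1 + e) = 6e+09 · (1 + 0.4) = 6e+09 · 1.4 ≈ 8.4e+09 m = 8.4 Gm.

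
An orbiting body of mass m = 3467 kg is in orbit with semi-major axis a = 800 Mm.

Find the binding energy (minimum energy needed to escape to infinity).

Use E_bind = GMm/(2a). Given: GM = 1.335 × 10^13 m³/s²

Convert to SI: a = 800 Mm = 8e+08 m.
Total orbital energy is E = −GMm/(2a); binding energy is E_bind = −E = GMm/(2a).
E_bind = 1.335e+13 · 3467 / (2 · 8e+08) J ≈ 2.893e+07 J = 28.93 MJ.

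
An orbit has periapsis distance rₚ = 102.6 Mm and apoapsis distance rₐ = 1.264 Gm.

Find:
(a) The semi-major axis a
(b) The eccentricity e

Convert to SI: rₚ = 102.6 Mm = 1.026e+08 m; rₐ = 1.264 Gm = 1.264e+09 m.
(a) a = (rₚ + rₐ) / 2 = (1.026e+08 + 1.264e+09) / 2 ≈ 6.833e+08 m = 683.3 Mm.
(b) e = (rₐ − rₚ) / (rₐ + rₚ) = (1.264e+09 − 1.026e+08) / (1.264e+09 + 1.026e+08) ≈ 0.8498.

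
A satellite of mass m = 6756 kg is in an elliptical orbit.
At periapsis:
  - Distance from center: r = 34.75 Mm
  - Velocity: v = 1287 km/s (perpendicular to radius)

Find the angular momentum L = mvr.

Convert to SI: r = 34.75 Mm = 3.475e+07 m; v = 1287 km/s = 1.287e+06 m/s.
Since v is perpendicular to r, L = m · v · r.
L = 6756 · 1.287e+06 · 3.475e+07 kg·m²/s ≈ 3.022e+17 kg·m²/s.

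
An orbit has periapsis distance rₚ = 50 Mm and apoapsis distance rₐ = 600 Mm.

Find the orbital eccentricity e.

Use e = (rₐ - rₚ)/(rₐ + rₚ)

Convert to SI: rₚ = 50 Mm = 5e+07 m; rₐ = 600 Mm = 6e+08 m.
e = (rₐ − rₚ) / (rₐ + rₚ).
e = (6e+08 − 5e+07) / (6e+08 + 5e+07) = 5.5e+08 / 6.5e+08 ≈ 0.8462.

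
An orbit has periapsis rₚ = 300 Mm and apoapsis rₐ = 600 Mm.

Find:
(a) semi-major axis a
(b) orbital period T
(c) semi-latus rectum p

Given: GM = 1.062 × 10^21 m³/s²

Convert to SI: rₚ = 300 Mm = 3e+08 m; rₐ = 600 Mm = 6e+08 m.
(a) a = (rₚ + rₐ)/2 = (3e+08 + 6e+08)/2 ≈ 4.5e+08 m
(b) With a = (rₚ + rₐ)/2 = 4.5e+08 m, T = 2π √(a³/GM) = 2π √((4.5e+08)³/1.062e+21) s ≈ 1841 s
(c) From a = (rₚ + rₐ)/2 = 4.5e+08 m and e = (rₐ − rₚ)/(rₐ + rₚ) = 0.333333, p = a(1 − e²) = 4.5e+08 · (1 − (0.333333)²) ≈ 4e+08 m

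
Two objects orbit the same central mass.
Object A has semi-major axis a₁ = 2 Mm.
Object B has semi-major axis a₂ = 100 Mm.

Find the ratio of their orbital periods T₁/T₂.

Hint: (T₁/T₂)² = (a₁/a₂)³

Convert to SI: a₁ = 2 Mm = 2e+06 m; a₂ = 100 Mm = 1e+08 m.
From Kepler's third law, (T₁/T₂)² = (a₁/a₂)³, so T₁/T₂ = (a₁/a₂)^(3/2).
a₁/a₂ = 2e+06 / 1e+08 = 0.02.
T₁/T₂ = (0.02)^(3/2) ≈ 0.002828.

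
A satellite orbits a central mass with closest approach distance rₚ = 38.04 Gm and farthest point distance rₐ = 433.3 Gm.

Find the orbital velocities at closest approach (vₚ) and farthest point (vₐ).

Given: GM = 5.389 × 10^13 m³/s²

Convert to SI: rₚ = 38.04 Gm = 3.804e+10 m; rₐ = 433.3 Gm = 4.333e+11 m.
Use the vis-viva equation v² = GM(2/r − 1/a) with a = (rₚ + rₐ)/2 = (3.804e+10 + 4.333e+11)/2 = 2.3567e+11 m.
vₚ = √(GM · (2/rₚ − 1/a)) = √(5.389e+13 · (2/3.804e+10 − 1/2.3567e+11)) m/s ≈ 51.04 m/s = 51.04 m/s.
vₐ = √(GM · (2/rₐ − 1/a)) = √(5.389e+13 · (2/4.333e+11 − 1/2.3567e+11)) m/s ≈ 4.481 m/s = 4.481 m/s.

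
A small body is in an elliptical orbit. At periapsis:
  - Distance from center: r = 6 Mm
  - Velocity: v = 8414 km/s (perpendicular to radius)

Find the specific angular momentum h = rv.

Convert to SI: r = 6 Mm = 6e+06 m; v = 8414 km/s = 8.414e+06 m/s.
With v perpendicular to r, h = r · v.
h = 6e+06 · 8.414e+06 m²/s ≈ 5.048e+13 m²/s.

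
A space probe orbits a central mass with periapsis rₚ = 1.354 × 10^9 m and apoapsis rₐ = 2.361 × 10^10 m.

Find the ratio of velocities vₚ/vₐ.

Conservation of angular momentum gives rₚvₚ = rₐvₐ, so vₚ/vₐ = rₐ/rₚ.
vₚ/vₐ = 2.361e+10 / 1.354e+09 ≈ 17.44.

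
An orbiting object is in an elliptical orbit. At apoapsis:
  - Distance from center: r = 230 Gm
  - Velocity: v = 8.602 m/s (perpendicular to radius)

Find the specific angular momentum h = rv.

Convert to SI: r = 230 Gm = 2.3e+11 m.
With v perpendicular to r, h = r · v.
h = 2.3e+11 · 8.602 m²/s ≈ 1.978e+12 m²/s.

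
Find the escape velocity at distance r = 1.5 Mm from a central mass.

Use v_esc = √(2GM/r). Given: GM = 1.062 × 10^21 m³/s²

Convert to SI: r = 1.5 Mm = 1.5e+06 m.
Escape velocity comes from setting total energy to zero: ½v² − GM/r = 0 ⇒ v_esc = √(2GM / r).
v_esc = √(2 · 1.062e+21 / 1.5e+06) m/s ≈ 3.763e+07 m/s = 3.763e+04 km/s.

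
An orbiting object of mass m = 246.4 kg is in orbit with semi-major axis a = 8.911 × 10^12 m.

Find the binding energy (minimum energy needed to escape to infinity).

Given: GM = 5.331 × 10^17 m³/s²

Total orbital energy is E = −GMm/(2a); binding energy is E_bind = −E = GMm/(2a).
E_bind = 5.331e+17 · 246.4 / (2 · 8.911e+12) J ≈ 7.37e+06 J = 7.37 MJ.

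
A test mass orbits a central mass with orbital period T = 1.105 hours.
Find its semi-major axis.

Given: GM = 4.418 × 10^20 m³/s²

Convert to SI: T = 1.105 hours = 3978 s.
Invert Kepler's third law: a = (GM · T² / (4π²))^(1/3).
Substituting T = 3978 s and GM = 4.418e+20 m³/s²:
a = (4.418e+20 · (3978)² / (4π²))^(1/3) m
a ≈ 5.616e+08 m = 5.616 × 10^8 m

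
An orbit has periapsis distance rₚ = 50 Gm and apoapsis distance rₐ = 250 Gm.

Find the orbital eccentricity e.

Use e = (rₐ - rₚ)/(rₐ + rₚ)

Convert to SI: rₚ = 50 Gm = 5e+10 m; rₐ = 250 Gm = 2.5e+11 m.
e = (rₐ − rₚ) / (rₐ + rₚ).
e = (2.5e+11 − 5e+10) / (2.5e+11 + 5e+10) = 2e+11 / 3e+11 ≈ 0.6667.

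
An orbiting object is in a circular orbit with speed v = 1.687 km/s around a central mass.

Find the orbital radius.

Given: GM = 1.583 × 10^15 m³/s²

Convert to SI: v = 1.687 km/s = 1687 m/s.
For a circular orbit, v² = GM / r, so r = GM / v².
r = 1.583e+15 / (1687)² m ≈ 5.562e+08 m = 556.2 Mm.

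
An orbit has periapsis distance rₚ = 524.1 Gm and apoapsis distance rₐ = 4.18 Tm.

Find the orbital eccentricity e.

Convert to SI: rₚ = 524.1 Gm = 5.241e+11 m; rₐ = 4.18 Tm = 4.18e+12 m.
e = (rₐ − rₚ) / (rₐ + rₚ).
e = (4.18e+12 − 5.241e+11) / (4.18e+12 + 5.241e+11) = 3.6559e+12 / 4.7041e+12 ≈ 0.7772.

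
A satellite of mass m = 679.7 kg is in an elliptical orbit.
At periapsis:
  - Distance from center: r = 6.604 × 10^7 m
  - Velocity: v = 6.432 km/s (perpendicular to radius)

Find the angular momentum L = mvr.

Convert to SI: v = 6.432 km/s = 6432 m/s.
Since v is perpendicular to r, L = m · v · r.
L = 679.7 · 6432 · 6.604e+07 kg·m²/s ≈ 2.887e+14 kg·m²/s.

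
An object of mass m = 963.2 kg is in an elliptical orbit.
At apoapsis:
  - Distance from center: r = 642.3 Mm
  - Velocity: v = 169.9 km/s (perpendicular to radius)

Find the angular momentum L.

Convert to SI: r = 642.3 Mm = 6.423e+08 m; v = 169.9 km/s = 169900 m/s.
Since v is perpendicular to r, L = m · v · r.
L = 963.2 · 169900 · 6.423e+08 kg·m²/s ≈ 1.051e+17 kg·m²/s.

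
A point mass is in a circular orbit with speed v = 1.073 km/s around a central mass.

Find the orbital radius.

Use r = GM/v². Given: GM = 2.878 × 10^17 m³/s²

Convert to SI: v = 1.073 km/s = 1073 m/s.
For a circular orbit, v² = GM / r, so r = GM / v².
r = 2.878e+17 / (1073)² m ≈ 2.5e+11 m = 2.5 × 10^11 m.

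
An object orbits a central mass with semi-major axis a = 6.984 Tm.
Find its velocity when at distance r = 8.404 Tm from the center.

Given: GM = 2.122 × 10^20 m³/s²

Convert to SI: a = 6.984 Tm = 6.984e+12 m; r = 8.404 Tm = 8.404e+12 m.
Vis-viva: v = √(GM · (2/r − 1/a)).
2/r − 1/a = 2/8.404e+12 − 1/6.984e+12 = 9.47975e-14 m⁻¹.
v = √(2.122e+20 · 9.47975e-14) m/s ≈ 4485 m/s = 4.485 km/s.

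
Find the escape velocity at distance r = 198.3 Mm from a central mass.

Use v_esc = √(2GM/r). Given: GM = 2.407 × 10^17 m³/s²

Convert to SI: r = 198.3 Mm = 1.983e+08 m.
Escape velocity comes from setting total energy to zero: ½v² − GM/r = 0 ⇒ v_esc = √(2GM / r).
v_esc = √(2 · 2.407e+17 / 1.983e+08) m/s ≈ 4.927e+04 m/s = 49.27 km/s.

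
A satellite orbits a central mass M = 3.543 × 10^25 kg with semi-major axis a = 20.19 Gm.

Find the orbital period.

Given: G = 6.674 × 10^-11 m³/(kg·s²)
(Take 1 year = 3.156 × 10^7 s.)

Convert to SI: a = 20.19 Gm = 2.019e+10 m.
GM = G · M = 6.674e-11 · 3.543e+25 = 2.3646e+15 m³/s².
Kepler's third law: T = 2π √(a³ / GM).
Substituting a = 2.019e+10 m and GM = 2.3646e+15 m³/s²:
T = 2π √((2.019e+10)³ / 2.3646e+15) s
T ≈ 3.707e+08 s = 11.75 years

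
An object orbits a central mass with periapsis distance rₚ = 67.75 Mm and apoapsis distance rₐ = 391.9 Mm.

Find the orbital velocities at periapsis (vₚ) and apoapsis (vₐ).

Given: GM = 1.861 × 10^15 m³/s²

Convert to SI: rₚ = 67.75 Mm = 6.775e+07 m; rₐ = 391.9 Mm = 3.919e+08 m.
Use the vis-viva equation v² = GM(2/r − 1/a) with a = (rₚ + rₐ)/2 = (6.775e+07 + 3.919e+08)/2 = 2.29825e+08 m.
vₚ = √(GM · (2/rₚ − 1/a)) = √(1.861e+15 · (2/6.775e+07 − 1/2.29825e+08)) m/s ≈ 6844 m/s = 6.844 km/s.
vₐ = √(GM · (2/rₐ − 1/a)) = √(1.861e+15 · (2/3.919e+08 − 1/2.29825e+08)) m/s ≈ 1183 m/s = 1.183 km/s.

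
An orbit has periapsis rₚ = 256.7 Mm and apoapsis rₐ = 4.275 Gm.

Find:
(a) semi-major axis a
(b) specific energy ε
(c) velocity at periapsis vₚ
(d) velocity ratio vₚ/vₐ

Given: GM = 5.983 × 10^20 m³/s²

Convert to SI: rₚ = 256.7 Mm = 2.567e+08 m; rₐ = 4.275 Gm = 4.275e+09 m.
(a) a = (rₚ + rₐ)/2 = (2.567e+08 + 4.275e+09)/2 ≈ 2.266e+09 m
(b) With a = (rₚ + rₐ)/2 = 2.26585e+09 m, ε = −GM/(2a) = −5.983e+20/(2 · 2.26585e+09) J/kg ≈ -1.32e+11 J/kg
(c) With a = (rₚ + rₐ)/2 = 2.26585e+09 m, vₚ = √(GM (2/rₚ − 1/a)) = √(5.983e+20 · (2/2.567e+08 − 1/2.26585e+09)) m/s ≈ 2.097e+06 m/s
(d) Conservation of angular momentum (rₚvₚ = rₐvₐ) gives vₚ/vₐ = rₐ/rₚ = 4.275e+09/2.567e+08 ≈ 16.65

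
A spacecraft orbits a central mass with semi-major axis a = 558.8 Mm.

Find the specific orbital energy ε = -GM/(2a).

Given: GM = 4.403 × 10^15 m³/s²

Convert to SI: a = 558.8 Mm = 5.588e+08 m.
ε = −GM / (2a).
ε = −4.403e+15 / (2 · 5.588e+08) J/kg ≈ -3.94e+06 J/kg = -3.94 MJ/kg.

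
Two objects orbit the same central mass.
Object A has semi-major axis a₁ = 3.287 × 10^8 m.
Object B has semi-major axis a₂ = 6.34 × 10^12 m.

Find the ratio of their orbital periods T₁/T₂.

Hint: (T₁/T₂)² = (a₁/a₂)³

From Kepler's third law, (T₁/T₂)² = (a₁/a₂)³, so T₁/T₂ = (a₁/a₂)^(3/2).
a₁/a₂ = 3.287e+08 / 6.34e+12 = 5.18454e-05.
T₁/T₂ = (5.18454e-05)^(3/2) ≈ 3.733e-07.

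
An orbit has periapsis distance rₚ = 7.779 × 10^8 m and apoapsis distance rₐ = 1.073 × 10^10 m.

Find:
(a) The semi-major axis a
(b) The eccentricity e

(a) a = (rₚ + rₐ) / 2 = (7.779e+08 + 1.073e+10) / 2 ≈ 5.754e+09 m = 5.754 × 10^9 m.
(b) e = (rₐ − rₚ) / (rₐ + rₚ) = (1.073e+10 − 7.779e+08) / (1.073e+10 + 7.779e+08) ≈ 0.8648.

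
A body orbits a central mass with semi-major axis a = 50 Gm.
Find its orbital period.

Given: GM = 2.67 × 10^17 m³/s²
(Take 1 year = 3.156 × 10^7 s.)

Convert to SI: a = 50 Gm = 5e+10 m.
Kepler's third law: T = 2π √(a³ / GM).
Substituting a = 5e+10 m and GM = 2.67e+17 m³/s²:
T = 2π √((5e+10)³ / 2.67e+17) s
T ≈ 1.36e+08 s = 4.308 years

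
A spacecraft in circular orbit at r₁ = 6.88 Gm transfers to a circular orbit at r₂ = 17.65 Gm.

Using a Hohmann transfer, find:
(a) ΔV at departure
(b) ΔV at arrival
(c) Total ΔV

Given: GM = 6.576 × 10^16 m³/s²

Convert to SI: r₁ = 6.88 Gm = 6.88e+09 m; r₂ = 17.65 Gm = 1.765e+10 m.
Transfer semi-major axis: a_t = (r₁ + r₂)/2 = (6.88e+09 + 1.765e+10)/2 = 1.2265e+10 m.
Circular speeds: v₁ = √(GM/r₁) = 3091.62 m/s, v₂ = √(GM/r₂) = 1930.23 m/s.
Transfer speeds (vis-viva v² = GM(2/r − 1/a_t)): v₁ᵗ = 3708.73 m/s, v₂ᵗ = 1445.67 m/s.
(a) ΔV₁ = |v₁ᵗ − v₁| ≈ 617.1 m/s = 617.1 m/s.
(b) ΔV₂ = |v₂ − v₂ᵗ| ≈ 484.6 m/s = 484.6 m/s.
(c) ΔV_total = ΔV₁ + ΔV₂ ≈ 1102 m/s = 1.102 km/s.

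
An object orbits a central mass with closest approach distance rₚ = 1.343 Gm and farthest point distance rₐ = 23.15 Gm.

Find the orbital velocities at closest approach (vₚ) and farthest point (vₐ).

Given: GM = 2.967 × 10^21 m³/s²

Convert to SI: rₚ = 1.343 Gm = 1.343e+09 m; rₐ = 23.15 Gm = 2.315e+10 m.
Use the vis-viva equation v² = GM(2/r − 1/a) with a = (rₚ + rₐ)/2 = (1.343e+09 + 2.315e+10)/2 = 1.22465e+10 m.
vₚ = √(GM · (2/rₚ − 1/a)) = √(2.967e+21 · (2/1.343e+09 − 1/1.22465e+10)) m/s ≈ 2.044e+06 m/s = 2044 km/s.
vₐ = √(GM · (2/rₐ − 1/a)) = √(2.967e+21 · (2/2.315e+10 − 1/1.22465e+10)) m/s ≈ 1.186e+05 m/s = 118.6 km/s.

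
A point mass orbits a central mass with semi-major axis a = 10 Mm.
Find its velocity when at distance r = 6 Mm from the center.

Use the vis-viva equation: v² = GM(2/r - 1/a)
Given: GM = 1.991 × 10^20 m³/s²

Convert to SI: a = 10 Mm = 1e+07 m; r = 6 Mm = 6e+06 m.
Vis-viva: v = √(GM · (2/r − 1/a)).
2/r − 1/a = 2/6e+06 − 1/1e+07 = 2.33333e-07 m⁻¹.
v = √(1.991e+20 · 2.33333e-07) m/s ≈ 6.816e+06 m/s = 6816 km/s.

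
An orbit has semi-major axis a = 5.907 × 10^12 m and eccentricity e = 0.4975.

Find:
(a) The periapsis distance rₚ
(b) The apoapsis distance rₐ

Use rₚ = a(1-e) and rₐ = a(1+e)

(a) rₚ = a(1 − e) = 5.907e+12 · (1 − 0.4975) = 5.907e+12 · 0.5025 ≈ 2.968e+12 m = 2.968 × 10^12 m.
(b) rₐ = a(1 + e) = 5.907e+12 · (1 + 0.4975) = 5.907e+12 · 1.4975 ≈ 8.846e+12 m = 8.846 × 10^12 m.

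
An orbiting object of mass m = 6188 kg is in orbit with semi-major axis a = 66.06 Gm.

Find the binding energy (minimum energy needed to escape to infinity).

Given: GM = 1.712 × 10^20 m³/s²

Convert to SI: a = 66.06 Gm = 6.606e+10 m.
Total orbital energy is E = −GMm/(2a); binding energy is E_bind = −E = GMm/(2a).
E_bind = 1.712e+20 · 6188 / (2 · 6.606e+10) J ≈ 8.018e+12 J = 8.018 TJ.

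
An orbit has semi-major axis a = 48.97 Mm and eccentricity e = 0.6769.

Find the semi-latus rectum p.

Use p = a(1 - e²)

Convert to SI: a = 48.97 Mm = 4.897e+07 m.
p = a (1 − e²).
p = 4.897e+07 · (1 − (0.6769)²) = 4.897e+07 · 0.541806 ≈ 2.653e+07 m = 26.53 Mm.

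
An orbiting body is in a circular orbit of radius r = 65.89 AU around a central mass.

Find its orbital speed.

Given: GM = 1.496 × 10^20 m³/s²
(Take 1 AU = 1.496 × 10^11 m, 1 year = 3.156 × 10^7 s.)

Convert to SI: r = 65.89 AU = 9.85714e+12 m.
For a circular orbit, gravity supplies the centripetal force, so v = √(GM / r).
v = √(1.496e+20 / 9.85714e+12) m/s ≈ 3896 m/s = 0.8219 AU/year.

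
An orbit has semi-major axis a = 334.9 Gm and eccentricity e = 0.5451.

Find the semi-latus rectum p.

Convert to SI: a = 334.9 Gm = 3.349e+11 m.
p = a (1 − e²).
p = 3.349e+11 · (1 − (0.5451)²) = 3.349e+11 · 0.702866 ≈ 2.354e+11 m = 235.4 Gm.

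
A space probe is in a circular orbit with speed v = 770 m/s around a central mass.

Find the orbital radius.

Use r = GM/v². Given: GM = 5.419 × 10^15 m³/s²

For a circular orbit, v² = GM / r, so r = GM / v².
r = 5.419e+15 / (770)² m ≈ 9.14e+09 m = 9.14 × 10^9 m.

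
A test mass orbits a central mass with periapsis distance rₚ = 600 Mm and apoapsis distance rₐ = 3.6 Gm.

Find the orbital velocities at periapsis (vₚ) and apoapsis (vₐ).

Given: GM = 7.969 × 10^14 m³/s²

Convert to SI: rₚ = 600 Mm = 6e+08 m; rₐ = 3.6 Gm = 3.6e+09 m.
Use the vis-viva equation v² = GM(2/r − 1/a) with a = (rₚ + rₐ)/2 = (6e+08 + 3.6e+09)/2 = 2.1e+09 m.
vₚ = √(GM · (2/rₚ − 1/a)) = √(7.969e+14 · (2/6e+08 − 1/2.1e+09)) m/s ≈ 1509 m/s = 1.509 km/s.
vₐ = √(GM · (2/rₐ − 1/a)) = √(7.969e+14 · (2/3.6e+09 − 1/2.1e+09)) m/s ≈ 251.5 m/s = 251.5 m/s.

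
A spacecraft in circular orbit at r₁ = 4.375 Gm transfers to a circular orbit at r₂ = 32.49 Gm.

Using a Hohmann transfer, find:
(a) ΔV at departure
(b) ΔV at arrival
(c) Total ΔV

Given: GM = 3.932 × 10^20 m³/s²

Convert to SI: r₁ = 4.375 Gm = 4.375e+09 m; r₂ = 32.49 Gm = 3.249e+10 m.
Transfer semi-major axis: a_t = (r₁ + r₂)/2 = (4.375e+09 + 3.249e+10)/2 = 1.84325e+10 m.
Circular speeds: v₁ = √(GM/r₁) = 299790 m/s, v₂ = √(GM/r₂) = 110010 m/s.
Transfer speeds (vis-viva v² = GM(2/r − 1/a_t)): v₁ᵗ = 398016 m/s, v₂ᵗ = 53595.6 m/s.
(a) ΔV₁ = |v₁ᵗ − v₁| ≈ 9.823e+04 m/s = 98.23 km/s.
(b) ΔV₂ = |v₂ − v₂ᵗ| ≈ 5.641e+04 m/s = 56.41 km/s.
(c) ΔV_total = ΔV₁ + ΔV₂ ≈ 1.546e+05 m/s = 154.6 km/s.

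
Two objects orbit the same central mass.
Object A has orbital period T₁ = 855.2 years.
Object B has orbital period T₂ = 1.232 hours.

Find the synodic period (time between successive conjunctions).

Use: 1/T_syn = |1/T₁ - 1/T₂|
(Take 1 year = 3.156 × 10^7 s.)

Convert to SI: T₁ = 855.2 years = 2.69901e+10 s; T₂ = 1.232 hours = 4435.2 s.
T_syn = |T₁ · T₂ / (T₁ − T₂)|.
T_syn = |2.69901e+10 · 4435.2 / (2.69901e+10 − 4435.2)| s ≈ 4435 s = 1.232 hours.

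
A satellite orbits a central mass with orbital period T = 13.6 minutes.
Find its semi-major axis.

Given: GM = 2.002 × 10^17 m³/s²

Convert to SI: T = 13.6 minutes = 816 s.
Invert Kepler's third law: a = (GM · T² / (4π²))^(1/3).
Substituting T = 816 s and GM = 2.002e+17 m³/s²:
a = (2.002e+17 · (816)² / (4π²))^(1/3) m
a ≈ 1.5e+07 m = 15 Mm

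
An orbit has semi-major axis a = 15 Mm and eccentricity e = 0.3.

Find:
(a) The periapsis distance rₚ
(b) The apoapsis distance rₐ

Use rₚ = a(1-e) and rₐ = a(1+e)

Convert to SI: a = 15 Mm = 1.5e+07 m.
(a) rₚ = a(1 − e) = 1.5e+07 · (1 − 0.3) = 1.5e+07 · 0.7 ≈ 1.05e+07 m = 10.5 Mm.
(b) rₐ = a(1 + e) = 1.5e+07 · (1 + 0.3) = 1.5e+07 · 1.3 ≈ 1.95e+07 m = 19.5 Mm.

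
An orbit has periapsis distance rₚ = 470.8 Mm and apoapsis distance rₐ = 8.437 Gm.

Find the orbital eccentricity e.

Convert to SI: rₚ = 470.8 Mm = 4.708e+08 m; rₐ = 8.437 Gm = 8.437e+09 m.
e = (rₐ − rₚ) / (rₐ + rₚ).
e = (8.437e+09 − 4.708e+08) / (8.437e+09 + 4.708e+08) = 7.9662e+09 / 8.9078e+09 ≈ 0.8943.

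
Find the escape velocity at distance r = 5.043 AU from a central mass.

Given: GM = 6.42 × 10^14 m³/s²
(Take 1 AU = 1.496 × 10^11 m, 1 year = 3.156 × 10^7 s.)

Convert to SI: r = 5.043 AU = 7.54433e+11 m.
Escape velocity comes from setting total energy to zero: ½v² − GM/r = 0 ⇒ v_esc = √(2GM / r).
v_esc = √(2 · 6.42e+14 / 7.54433e+11) m/s ≈ 41.25 m/s = 0.008703 AU/year.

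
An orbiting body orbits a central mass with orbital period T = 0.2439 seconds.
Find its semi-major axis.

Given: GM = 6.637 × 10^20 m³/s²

Invert Kepler's third law: a = (GM · T² / (4π²))^(1/3).
Substituting T = 0.2439 s and GM = 6.637e+20 m³/s²:
a = (6.637e+20 · (0.2439)² / (4π²))^(1/3) m
a ≈ 1e+06 m = 1 Mm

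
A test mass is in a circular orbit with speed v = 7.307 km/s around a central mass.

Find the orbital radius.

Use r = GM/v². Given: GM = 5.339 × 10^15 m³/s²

Convert to SI: v = 7.307 km/s = 7307 m/s.
For a circular orbit, v² = GM / r, so r = GM / v².
r = 5.339e+15 / (7307)² m ≈ 1e+08 m = 100 Mm.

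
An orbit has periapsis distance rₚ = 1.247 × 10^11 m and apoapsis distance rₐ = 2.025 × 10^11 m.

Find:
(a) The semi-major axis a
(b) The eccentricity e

(a) a = (rₚ + rₐ) / 2 = (1.247e+11 + 2.025e+11) / 2 ≈ 1.636e+11 m = 1.636 × 10^11 m.
(b) e = (rₐ − rₚ) / (rₐ + rₚ) = (2.025e+11 − 1.247e+11) / (2.025e+11 + 1.247e+11) ≈ 0.2378.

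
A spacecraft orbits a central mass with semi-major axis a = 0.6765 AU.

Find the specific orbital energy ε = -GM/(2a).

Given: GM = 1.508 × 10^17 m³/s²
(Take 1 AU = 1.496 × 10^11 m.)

Convert to SI: a = 0.6765 AU = 1.01204e+11 m.
ε = −GM / (2a).
ε = −1.508e+17 / (2 · 1.01204e+11) J/kg ≈ -7.45e+05 J/kg = -745 kJ/kg.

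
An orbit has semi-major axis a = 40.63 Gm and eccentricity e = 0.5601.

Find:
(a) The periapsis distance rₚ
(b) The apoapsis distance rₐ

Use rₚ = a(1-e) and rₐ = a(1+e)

Convert to SI: a = 40.63 Gm = 4.063e+10 m.
(a) rₚ = a(1 − e) = 4.063e+10 · (1 − 0.5601) = 4.063e+10 · 0.4399 ≈ 1.787e+10 m = 17.87 Gm.
(b) rₐ = a(1 + e) = 4.063e+10 · (1 + 0.5601) = 4.063e+10 · 1.5601 ≈ 6.339e+10 m = 63.39 Gm.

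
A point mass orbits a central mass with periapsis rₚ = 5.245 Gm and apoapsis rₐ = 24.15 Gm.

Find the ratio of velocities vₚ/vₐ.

Convert to SI: rₚ = 5.245 Gm = 5.245e+09 m; rₐ = 24.15 Gm = 2.415e+10 m.
Conservation of angular momentum gives rₚvₚ = rₐvₐ, so vₚ/vₐ = rₐ/rₚ.
vₚ/vₐ = 2.415e+10 / 5.245e+09 ≈ 4.604.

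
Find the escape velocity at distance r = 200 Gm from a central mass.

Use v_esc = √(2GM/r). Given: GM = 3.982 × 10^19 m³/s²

Convert to SI: r = 200 Gm = 2e+11 m.
Escape velocity comes from setting total energy to zero: ½v² − GM/r = 0 ⇒ v_esc = √(2GM / r).
v_esc = √(2 · 3.982e+19 / 2e+11) m/s ≈ 1.995e+04 m/s = 19.95 km/s.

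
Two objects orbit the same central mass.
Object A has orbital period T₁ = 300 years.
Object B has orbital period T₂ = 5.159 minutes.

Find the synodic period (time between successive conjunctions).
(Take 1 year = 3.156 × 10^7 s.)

Convert to SI: T₁ = 300 years = 9.468e+09 s; T₂ = 5.159 minutes = 309.54 s.
T_syn = |T₁ · T₂ / (T₁ − T₂)|.
T_syn = |9.468e+09 · 309.54 / (9.468e+09 − 309.54)| s ≈ 309.5 s = 5.159 minutes.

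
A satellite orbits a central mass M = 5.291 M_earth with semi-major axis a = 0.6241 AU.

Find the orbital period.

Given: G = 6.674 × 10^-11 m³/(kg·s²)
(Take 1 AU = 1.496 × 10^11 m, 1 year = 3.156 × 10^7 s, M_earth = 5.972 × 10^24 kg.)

Convert to SI: a = 0.6241 AU = 9.33654e+10 m; M = 5.291 M_earth = 3.15979e+25 kg.
GM = G · M = 6.674e-11 · 3.15979e+25 = 2.10884e+15 m³/s².
Kepler's third law: T = 2π √(a³ / GM).
Substituting a = 9.33654e+10 m and GM = 2.10884e+15 m³/s²:
T = 2π √((9.33654e+10)³ / 2.10884e+15) s
T ≈ 3.903e+09 s = 123.7 years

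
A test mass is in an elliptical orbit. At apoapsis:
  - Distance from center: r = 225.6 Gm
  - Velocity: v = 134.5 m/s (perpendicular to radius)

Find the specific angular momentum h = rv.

Convert to SI: r = 225.6 Gm = 2.256e+11 m.
With v perpendicular to r, h = r · v.
h = 2.256e+11 · 134.5 m²/s ≈ 3.034e+13 m²/s.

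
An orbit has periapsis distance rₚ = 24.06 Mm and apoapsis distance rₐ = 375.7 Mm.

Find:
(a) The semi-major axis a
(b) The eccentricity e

Convert to SI: rₚ = 24.06 Mm = 2.406e+07 m; rₐ = 375.7 Mm = 3.757e+08 m.
(a) a = (rₚ + rₐ) / 2 = (2.406e+07 + 3.757e+08) / 2 ≈ 1.999e+08 m = 199.9 Mm.
(b) e = (rₐ − rₚ) / (rₐ + rₚ) = (3.757e+08 − 2.406e+07) / (3.757e+08 + 2.406e+07) ≈ 0.8796.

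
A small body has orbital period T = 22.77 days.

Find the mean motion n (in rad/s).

Convert to SI: T = 22.77 days = 1.96733e+06 s.
n = 2π / T.
n = 2π / 1.96733e+06 s ≈ 3.194e-06 rad/s.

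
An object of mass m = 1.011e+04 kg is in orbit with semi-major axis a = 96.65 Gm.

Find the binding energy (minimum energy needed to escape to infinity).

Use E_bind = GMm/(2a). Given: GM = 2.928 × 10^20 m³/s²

Convert to SI: a = 96.65 Gm = 9.665e+10 m.
Total orbital energy is E = −GMm/(2a); binding energy is E_bind = −E = GMm/(2a).
E_bind = 2.928e+20 · 1.011e+04 / (2 · 9.665e+10) J ≈ 1.531e+13 J = 15.31 TJ.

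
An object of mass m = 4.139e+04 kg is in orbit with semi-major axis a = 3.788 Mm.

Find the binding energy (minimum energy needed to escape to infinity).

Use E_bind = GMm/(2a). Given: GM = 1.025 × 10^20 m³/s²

Convert to SI: a = 3.788 Mm = 3.788e+06 m.
Total orbital energy is E = −GMm/(2a); binding energy is E_bind = −E = GMm/(2a).
E_bind = 1.025e+20 · 4.139e+04 / (2 · 3.788e+06) J ≈ 5.6e+17 J = 560 PJ.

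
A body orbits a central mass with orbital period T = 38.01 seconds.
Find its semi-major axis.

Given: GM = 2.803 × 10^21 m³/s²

Invert Kepler's third law: a = (GM · T² / (4π²))^(1/3).
Substituting T = 38.01 s and GM = 2.803e+21 m³/s²:
a = (2.803e+21 · (38.01)² / (4π²))^(1/3) m
a ≈ 4.681e+07 m = 46.81 Mm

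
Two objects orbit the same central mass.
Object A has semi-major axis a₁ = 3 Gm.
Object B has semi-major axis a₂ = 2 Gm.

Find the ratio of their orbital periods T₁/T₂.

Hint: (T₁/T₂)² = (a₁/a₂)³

Convert to SI: a₁ = 3 Gm = 3e+09 m; a₂ = 2 Gm = 2e+09 m.
From Kepler's third law, (T₁/T₂)² = (a₁/a₂)³, so T₁/T₂ = (a₁/a₂)^(3/2).
a₁/a₂ = 3e+09 / 2e+09 = 1.5.
T₁/T₂ = (1.5)^(3/2) ≈ 1.837.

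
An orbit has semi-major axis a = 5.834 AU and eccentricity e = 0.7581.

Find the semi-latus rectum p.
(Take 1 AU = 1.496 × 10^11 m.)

Convert to SI: a = 5.834 AU = 8.72766e+11 m.
p = a (1 − e²).
p = 8.72766e+11 · (1 − (0.7581)²) = 8.72766e+11 · 0.425284 ≈ 3.712e+11 m = 2.481 AU.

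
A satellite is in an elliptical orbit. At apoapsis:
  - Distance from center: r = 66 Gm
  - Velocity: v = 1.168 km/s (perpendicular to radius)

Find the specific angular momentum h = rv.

Convert to SI: r = 66 Gm = 6.6e+10 m; v = 1.168 km/s = 1168 m/s.
With v perpendicular to r, h = r · v.
h = 6.6e+10 · 1168 m²/s ≈ 7.709e+13 m²/s.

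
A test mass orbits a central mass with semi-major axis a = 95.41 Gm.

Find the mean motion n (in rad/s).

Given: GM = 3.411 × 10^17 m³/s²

Convert to SI: a = 95.41 Gm = 9.541e+10 m.
n = √(GM / a³).
n = √(3.411e+17 / (9.541e+10)³) rad/s ≈ 1.982e-08 rad/s.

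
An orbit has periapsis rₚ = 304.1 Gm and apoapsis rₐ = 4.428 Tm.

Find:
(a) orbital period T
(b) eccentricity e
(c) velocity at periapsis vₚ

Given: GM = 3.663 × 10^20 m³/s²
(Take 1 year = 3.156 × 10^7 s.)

Convert to SI: rₚ = 304.1 Gm = 3.041e+11 m; rₐ = 4.428 Tm = 4.428e+12 m.
(a) With a = (rₚ + rₐ)/2 = 2.36605e+12 m, T = 2π √(a³/GM) = 2π √((2.36605e+12)³/3.663e+20) s ≈ 1.195e+09 s
(b) e = (rₐ − rₚ)/(rₐ + rₚ) = (4.428e+12 − 3.041e+11)/(4.428e+12 + 3.041e+11) ≈ 0.8715
(c) With a = (rₚ + rₐ)/2 = 2.36605e+12 m, vₚ = √(GM (2/rₚ − 1/a)) = √(3.663e+20 · (2/3.041e+11 − 1/2.36605e+12)) m/s ≈ 4.748e+04 m/s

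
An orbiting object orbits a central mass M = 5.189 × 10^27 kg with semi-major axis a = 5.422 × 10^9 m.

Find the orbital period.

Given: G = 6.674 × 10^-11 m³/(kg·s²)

GM = G · M = 6.674e-11 · 5.189e+27 = 3.46314e+17 m³/s².
Kepler's third law: T = 2π √(a³ / GM).
Substituting a = 5.422e+09 m and GM = 3.46314e+17 m³/s²:
T = 2π √((5.422e+09)³ / 3.46314e+17) s
T ≈ 4.263e+06 s = 49.34 days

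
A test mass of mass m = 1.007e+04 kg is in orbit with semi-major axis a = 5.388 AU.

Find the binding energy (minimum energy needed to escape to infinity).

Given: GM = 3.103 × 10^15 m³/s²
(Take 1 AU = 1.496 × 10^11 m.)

Convert to SI: a = 5.388 AU = 8.06045e+11 m.
Total orbital energy is E = −GMm/(2a); binding energy is E_bind = −E = GMm/(2a).
E_bind = 3.103e+15 · 1.007e+04 / (2 · 8.06045e+11) J ≈ 1.938e+07 J = 19.38 MJ.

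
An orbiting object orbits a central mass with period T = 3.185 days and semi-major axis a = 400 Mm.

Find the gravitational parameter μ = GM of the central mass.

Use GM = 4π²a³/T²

Convert to SI: T = 3.185 days = 275184 s; a = 400 Mm = 4e+08 m.
GM = 4π² · a³ / T².
GM = 4π² · (4e+08)³ / (275184)² m³/s² ≈ 3.337e+16 m³/s² = 3.337 × 10^16 m³/s².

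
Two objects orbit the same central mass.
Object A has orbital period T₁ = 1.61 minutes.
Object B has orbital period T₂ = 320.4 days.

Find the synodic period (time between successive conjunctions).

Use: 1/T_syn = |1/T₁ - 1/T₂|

Convert to SI: T₁ = 1.61 minutes = 96.6 s; T₂ = 320.4 days = 2.76826e+07 s.
T_syn = |T₁ · T₂ / (T₁ − T₂)|.
T_syn = |96.6 · 2.76826e+07 / (96.6 − 2.76826e+07)| s ≈ 96.6 s = 1.61 minutes.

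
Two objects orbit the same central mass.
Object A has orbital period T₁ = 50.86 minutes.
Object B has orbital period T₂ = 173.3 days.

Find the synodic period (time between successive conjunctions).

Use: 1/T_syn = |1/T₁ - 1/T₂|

Convert to SI: T₁ = 50.86 minutes = 3051.6 s; T₂ = 173.3 days = 1.49731e+07 s.
T_syn = |T₁ · T₂ / (T₁ − T₂)|.
T_syn = |3051.6 · 1.49731e+07 / (3051.6 − 1.49731e+07)| s ≈ 3052 s = 50.87 minutes.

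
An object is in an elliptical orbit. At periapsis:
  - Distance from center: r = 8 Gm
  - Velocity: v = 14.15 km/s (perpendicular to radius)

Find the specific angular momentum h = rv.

Convert to SI: r = 8 Gm = 8e+09 m; v = 14.15 km/s = 14150 m/s.
With v perpendicular to r, h = r · v.
h = 8e+09 · 14150 m²/s ≈ 1.132e+14 m²/s.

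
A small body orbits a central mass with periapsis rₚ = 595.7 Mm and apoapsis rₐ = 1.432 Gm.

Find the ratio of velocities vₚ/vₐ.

Convert to SI: rₚ = 595.7 Mm = 5.957e+08 m; rₐ = 1.432 Gm = 1.432e+09 m.
Conservation of angular momentum gives rₚvₚ = rₐvₐ, so vₚ/vₐ = rₐ/rₚ.
vₚ/vₐ = 1.432e+09 / 5.957e+08 ≈ 2.404.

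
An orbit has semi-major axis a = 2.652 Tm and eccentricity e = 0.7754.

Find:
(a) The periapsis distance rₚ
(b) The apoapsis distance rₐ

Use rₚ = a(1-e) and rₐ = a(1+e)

Convert to SI: a = 2.652 Tm = 2.652e+12 m.
(a) rₚ = a(1 − e) = 2.652e+12 · (1 − 0.7754) = 2.652e+12 · 0.2246 ≈ 5.956e+11 m = 595.6 Gm.
(b) rₐ = a(1 + e) = 2.652e+12 · (1 + 0.7754) = 2.652e+12 · 1.7754 ≈ 4.708e+12 m = 4.708 Tm.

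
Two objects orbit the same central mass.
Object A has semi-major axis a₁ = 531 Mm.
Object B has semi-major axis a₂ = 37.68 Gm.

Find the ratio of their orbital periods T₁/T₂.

Convert to SI: a₁ = 531 Mm = 5.31e+08 m; a₂ = 37.68 Gm = 3.768e+10 m.
From Kepler's third law, (T₁/T₂)² = (a₁/a₂)³, so T₁/T₂ = (a₁/a₂)^(3/2).
a₁/a₂ = 5.31e+08 / 3.768e+10 = 0.0140924.
T₁/T₂ = (0.0140924)^(3/2) ≈ 0.001673.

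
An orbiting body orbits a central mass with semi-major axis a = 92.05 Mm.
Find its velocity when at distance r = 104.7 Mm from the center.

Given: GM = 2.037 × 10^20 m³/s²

Convert to SI: a = 92.05 Mm = 9.205e+07 m; r = 104.7 Mm = 1.047e+08 m.
Vis-viva: v = √(GM · (2/r − 1/a)).
2/r − 1/a = 2/1.047e+08 − 1/9.205e+07 = 8.23854e-09 m⁻¹.
v = √(2.037e+20 · 8.23854e-09) m/s ≈ 1.295e+06 m/s = 1295 km/s.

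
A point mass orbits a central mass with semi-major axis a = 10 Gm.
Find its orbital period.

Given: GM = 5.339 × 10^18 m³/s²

Convert to SI: a = 10 Gm = 1e+10 m.
Kepler's third law: T = 2π √(a³ / GM).
Substituting a = 1e+10 m and GM = 5.339e+18 m³/s²:
T = 2π √((1e+10)³ / 5.339e+18) s
T ≈ 2.719e+06 s = 31.47 days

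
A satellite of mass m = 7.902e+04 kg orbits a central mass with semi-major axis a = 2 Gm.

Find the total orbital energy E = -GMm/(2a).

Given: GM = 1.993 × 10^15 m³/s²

Convert to SI: a = 2 Gm = 2e+09 m.
E = −GMm / (2a).
E = −1.993e+15 · 7.902e+04 / (2 · 2e+09) J ≈ -3.937e+10 J = -39.37 GJ.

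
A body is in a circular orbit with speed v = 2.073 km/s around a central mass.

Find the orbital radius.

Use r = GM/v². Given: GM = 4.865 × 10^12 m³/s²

Convert to SI: v = 2.073 km/s = 2073 m/s.
For a circular orbit, v² = GM / r, so r = GM / v².
r = 4.865e+12 / (2073)² m ≈ 1.132e+06 m = 1.132 × 10^6 m.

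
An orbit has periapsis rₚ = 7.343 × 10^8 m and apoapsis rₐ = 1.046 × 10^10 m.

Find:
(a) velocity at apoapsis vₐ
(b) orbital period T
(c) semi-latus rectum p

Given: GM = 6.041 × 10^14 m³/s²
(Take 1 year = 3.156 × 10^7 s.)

(a) With a = (rₚ + rₐ)/2 = 5.59715e+09 m, vₐ = √(GM (2/rₐ − 1/a)) = √(6.041e+14 · (2/1.046e+10 − 1/5.59715e+09)) m/s ≈ 87.04 m/s
(b) With a = (rₚ + rₐ)/2 = 5.59715e+09 m, T = 2π √(a³/GM) = 2π √((5.59715e+09)³/6.041e+14) s ≈ 1.07e+08 s
(c) From a = (rₚ + rₐ)/2 = 5.59715e+09 m and e = (rₐ − rₚ)/(rₐ + rₚ) = 0.868808, p = a(1 − e²) = 5.59715e+09 · (1 − (0.868808)²) ≈ 1.372e+09 m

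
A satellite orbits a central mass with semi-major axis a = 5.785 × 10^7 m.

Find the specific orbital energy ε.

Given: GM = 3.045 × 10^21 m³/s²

ε = −GM / (2a).
ε = −3.045e+21 / (2 · 5.785e+07) J/kg ≈ -2.632e+13 J/kg = -2.632e+04 GJ/kg.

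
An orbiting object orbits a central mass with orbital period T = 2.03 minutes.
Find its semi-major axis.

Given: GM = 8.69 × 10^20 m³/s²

Convert to SI: T = 2.03 minutes = 121.8 s.
Invert Kepler's third law: a = (GM · T² / (4π²))^(1/3).
Substituting T = 121.8 s and GM = 8.69e+20 m³/s²:
a = (8.69e+20 · (121.8)² / (4π²))^(1/3) m
a ≈ 6.886e+07 m = 68.86 Mm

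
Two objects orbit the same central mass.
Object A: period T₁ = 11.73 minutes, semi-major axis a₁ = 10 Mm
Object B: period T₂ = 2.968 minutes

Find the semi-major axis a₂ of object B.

Convert to SI: T₁ = 11.73 minutes = 703.8 s; a₁ = 10 Mm = 1e+07 m; T₂ = 2.968 minutes = 178.08 s.
Kepler's third law: (T₁/T₂)² = (a₁/a₂)³ ⇒ a₂ = a₁ · (T₂/T₁)^(2/3).
T₂/T₁ = 178.08 / 703.8 = 0.253026.
a₂ = 1e+07 · (0.253026)^(2/3) m ≈ 4e+06 m = 4 Mm.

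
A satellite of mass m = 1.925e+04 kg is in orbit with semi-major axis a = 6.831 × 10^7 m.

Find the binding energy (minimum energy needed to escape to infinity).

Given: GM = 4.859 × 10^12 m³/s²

Total orbital energy is E = −GMm/(2a); binding energy is E_bind = −E = GMm/(2a).
E_bind = 4.859e+12 · 1.925e+04 / (2 · 6.831e+07) J ≈ 6.846e+08 J = 684.6 MJ.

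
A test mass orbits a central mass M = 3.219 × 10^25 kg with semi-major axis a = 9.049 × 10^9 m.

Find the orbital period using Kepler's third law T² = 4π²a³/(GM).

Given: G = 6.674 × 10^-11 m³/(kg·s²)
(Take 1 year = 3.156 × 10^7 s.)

GM = G · M = 6.674e-11 · 3.219e+25 = 2.14836e+15 m³/s².
Kepler's third law: T = 2π √(a³ / GM).
Substituting a = 9.049e+09 m and GM = 2.14836e+15 m³/s²:
T = 2π √((9.049e+09)³ / 2.14836e+15) s
T ≈ 1.167e+08 s = 3.697 years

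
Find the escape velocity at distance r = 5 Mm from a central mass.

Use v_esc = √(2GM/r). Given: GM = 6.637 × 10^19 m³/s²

Convert to SI: r = 5 Mm = 5e+06 m.
Escape velocity comes from setting total energy to zero: ½v² − GM/r = 0 ⇒ v_esc = √(2GM / r).
v_esc = √(2 · 6.637e+19 / 5e+06) m/s ≈ 5.152e+06 m/s = 5152 km/s.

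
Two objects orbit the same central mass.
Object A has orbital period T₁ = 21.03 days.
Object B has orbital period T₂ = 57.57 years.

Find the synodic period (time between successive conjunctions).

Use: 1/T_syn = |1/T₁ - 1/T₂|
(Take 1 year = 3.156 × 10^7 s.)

Convert to SI: T₁ = 21.03 days = 1.81699e+06 s; T₂ = 57.57 years = 1.81691e+09 s.
T_syn = |T₁ · T₂ / (T₁ − T₂)|.
T_syn = |1.81699e+06 · 1.81691e+09 / (1.81699e+06 − 1.81691e+09)| s ≈ 1.819e+06 s = 21.05 days.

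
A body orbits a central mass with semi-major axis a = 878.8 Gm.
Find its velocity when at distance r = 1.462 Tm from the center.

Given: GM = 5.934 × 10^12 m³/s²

Convert to SI: a = 878.8 Gm = 8.788e+11 m; r = 1.462 Tm = 1.462e+12 m.
Vis-viva: v = √(GM · (2/r − 1/a)).
2/r − 1/a = 2/1.462e+12 − 1/8.788e+11 = 2.30074e-13 m⁻¹.
v = √(5.934e+12 · 2.30074e-13) m/s ≈ 1.168 m/s = 1.168 m/s.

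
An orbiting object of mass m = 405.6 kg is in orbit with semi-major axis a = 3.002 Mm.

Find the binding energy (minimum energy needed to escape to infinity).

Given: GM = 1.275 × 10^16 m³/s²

Convert to SI: a = 3.002 Mm = 3.002e+06 m.
Total orbital energy is E = −GMm/(2a); binding energy is E_bind = −E = GMm/(2a).
E_bind = 1.275e+16 · 405.6 / (2 · 3.002e+06) J ≈ 8.613e+11 J = 861.3 GJ.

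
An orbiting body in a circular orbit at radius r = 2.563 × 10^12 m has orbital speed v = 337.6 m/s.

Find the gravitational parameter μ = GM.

For a circular orbit v² = GM/r, so GM = v² · r.
GM = (337.6)² · 2.563e+12 m³/s² ≈ 2.921e+17 m³/s² = 2.921 × 10^17 m³/s².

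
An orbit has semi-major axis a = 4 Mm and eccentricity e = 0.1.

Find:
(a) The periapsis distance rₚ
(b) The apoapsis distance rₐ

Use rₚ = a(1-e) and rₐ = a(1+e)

Convert to SI: a = 4 Mm = 4e+06 m.
(a) rₚ = a(1 − e) = 4e+06 · (1 − 0.1) = 4e+06 · 0.9 ≈ 3.6e+06 m = 3.6 Mm.
(b) rₐ = a(1 + e) = 4e+06 · (1 + 0.1) = 4e+06 · 1.1 ≈ 4.4e+06 m = 4.4 Mm.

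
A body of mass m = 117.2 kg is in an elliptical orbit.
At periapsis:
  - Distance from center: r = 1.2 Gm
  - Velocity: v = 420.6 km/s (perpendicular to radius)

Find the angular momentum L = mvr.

Convert to SI: r = 1.2 Gm = 1.2e+09 m; v = 420.6 km/s = 420600 m/s.
Since v is perpendicular to r, L = m · v · r.
L = 117.2 · 420600 · 1.2e+09 kg·m²/s ≈ 5.915e+16 kg·m²/s.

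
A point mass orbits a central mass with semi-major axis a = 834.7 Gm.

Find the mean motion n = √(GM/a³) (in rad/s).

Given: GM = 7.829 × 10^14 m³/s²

Convert to SI: a = 834.7 Gm = 8.347e+11 m.
n = √(GM / a³).
n = √(7.829e+14 / (8.347e+11)³) rad/s ≈ 3.669e-11 rad/s.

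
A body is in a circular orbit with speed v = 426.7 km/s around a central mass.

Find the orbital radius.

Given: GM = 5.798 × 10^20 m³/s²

Convert to SI: v = 426.7 km/s = 426700 m/s.
For a circular orbit, v² = GM / r, so r = GM / v².
r = 5.798e+20 / (426700)² m ≈ 3.184e+09 m = 3.184 × 10^9 m.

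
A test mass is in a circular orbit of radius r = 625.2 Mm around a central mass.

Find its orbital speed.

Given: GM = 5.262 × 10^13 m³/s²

Convert to SI: r = 625.2 Mm = 6.252e+08 m.
For a circular orbit, gravity supplies the centripetal force, so v = √(GM / r).
v = √(5.262e+13 / 6.252e+08) m/s ≈ 290.1 m/s = 290.1 m/s.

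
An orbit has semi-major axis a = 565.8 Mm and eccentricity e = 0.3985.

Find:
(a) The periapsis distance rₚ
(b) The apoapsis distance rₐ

Convert to SI: a = 565.8 Mm = 5.658e+08 m.
(a) rₚ = a(1 − e) = 5.658e+08 · (1 − 0.3985) = 5.658e+08 · 0.6015 ≈ 3.403e+08 m = 340.3 Mm.
(b) rₐ = a(1 + e) = 5.658e+08 · (1 + 0.3985) = 5.658e+08 · 1.3985 ≈ 7.913e+08 m = 791.3 Mm.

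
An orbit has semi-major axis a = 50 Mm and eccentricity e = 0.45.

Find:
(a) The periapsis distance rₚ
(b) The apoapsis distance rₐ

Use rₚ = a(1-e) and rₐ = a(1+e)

Convert to SI: a = 50 Mm = 5e+07 m.
(a) rₚ = a(1 − e) = 5e+07 · (1 − 0.45) = 5e+07 · 0.55 ≈ 2.75e+07 m = 27.5 Mm.
(b) rₐ = a(1 + e) = 5e+07 · (1 + 0.45) = 5e+07 · 1.45 ≈ 7.25e+07 m = 72.5 Mm.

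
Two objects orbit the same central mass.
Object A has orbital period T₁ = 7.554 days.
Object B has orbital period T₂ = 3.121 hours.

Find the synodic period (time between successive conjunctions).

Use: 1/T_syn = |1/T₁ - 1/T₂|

Convert to SI: T₁ = 7.554 days = 652666 s; T₂ = 3.121 hours = 11235.6 s.
T_syn = |T₁ · T₂ / (T₁ − T₂)|.
T_syn = |652666 · 11235.6 / (652666 − 11235.6)| s ≈ 1.143e+04 s = 3.176 hours.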